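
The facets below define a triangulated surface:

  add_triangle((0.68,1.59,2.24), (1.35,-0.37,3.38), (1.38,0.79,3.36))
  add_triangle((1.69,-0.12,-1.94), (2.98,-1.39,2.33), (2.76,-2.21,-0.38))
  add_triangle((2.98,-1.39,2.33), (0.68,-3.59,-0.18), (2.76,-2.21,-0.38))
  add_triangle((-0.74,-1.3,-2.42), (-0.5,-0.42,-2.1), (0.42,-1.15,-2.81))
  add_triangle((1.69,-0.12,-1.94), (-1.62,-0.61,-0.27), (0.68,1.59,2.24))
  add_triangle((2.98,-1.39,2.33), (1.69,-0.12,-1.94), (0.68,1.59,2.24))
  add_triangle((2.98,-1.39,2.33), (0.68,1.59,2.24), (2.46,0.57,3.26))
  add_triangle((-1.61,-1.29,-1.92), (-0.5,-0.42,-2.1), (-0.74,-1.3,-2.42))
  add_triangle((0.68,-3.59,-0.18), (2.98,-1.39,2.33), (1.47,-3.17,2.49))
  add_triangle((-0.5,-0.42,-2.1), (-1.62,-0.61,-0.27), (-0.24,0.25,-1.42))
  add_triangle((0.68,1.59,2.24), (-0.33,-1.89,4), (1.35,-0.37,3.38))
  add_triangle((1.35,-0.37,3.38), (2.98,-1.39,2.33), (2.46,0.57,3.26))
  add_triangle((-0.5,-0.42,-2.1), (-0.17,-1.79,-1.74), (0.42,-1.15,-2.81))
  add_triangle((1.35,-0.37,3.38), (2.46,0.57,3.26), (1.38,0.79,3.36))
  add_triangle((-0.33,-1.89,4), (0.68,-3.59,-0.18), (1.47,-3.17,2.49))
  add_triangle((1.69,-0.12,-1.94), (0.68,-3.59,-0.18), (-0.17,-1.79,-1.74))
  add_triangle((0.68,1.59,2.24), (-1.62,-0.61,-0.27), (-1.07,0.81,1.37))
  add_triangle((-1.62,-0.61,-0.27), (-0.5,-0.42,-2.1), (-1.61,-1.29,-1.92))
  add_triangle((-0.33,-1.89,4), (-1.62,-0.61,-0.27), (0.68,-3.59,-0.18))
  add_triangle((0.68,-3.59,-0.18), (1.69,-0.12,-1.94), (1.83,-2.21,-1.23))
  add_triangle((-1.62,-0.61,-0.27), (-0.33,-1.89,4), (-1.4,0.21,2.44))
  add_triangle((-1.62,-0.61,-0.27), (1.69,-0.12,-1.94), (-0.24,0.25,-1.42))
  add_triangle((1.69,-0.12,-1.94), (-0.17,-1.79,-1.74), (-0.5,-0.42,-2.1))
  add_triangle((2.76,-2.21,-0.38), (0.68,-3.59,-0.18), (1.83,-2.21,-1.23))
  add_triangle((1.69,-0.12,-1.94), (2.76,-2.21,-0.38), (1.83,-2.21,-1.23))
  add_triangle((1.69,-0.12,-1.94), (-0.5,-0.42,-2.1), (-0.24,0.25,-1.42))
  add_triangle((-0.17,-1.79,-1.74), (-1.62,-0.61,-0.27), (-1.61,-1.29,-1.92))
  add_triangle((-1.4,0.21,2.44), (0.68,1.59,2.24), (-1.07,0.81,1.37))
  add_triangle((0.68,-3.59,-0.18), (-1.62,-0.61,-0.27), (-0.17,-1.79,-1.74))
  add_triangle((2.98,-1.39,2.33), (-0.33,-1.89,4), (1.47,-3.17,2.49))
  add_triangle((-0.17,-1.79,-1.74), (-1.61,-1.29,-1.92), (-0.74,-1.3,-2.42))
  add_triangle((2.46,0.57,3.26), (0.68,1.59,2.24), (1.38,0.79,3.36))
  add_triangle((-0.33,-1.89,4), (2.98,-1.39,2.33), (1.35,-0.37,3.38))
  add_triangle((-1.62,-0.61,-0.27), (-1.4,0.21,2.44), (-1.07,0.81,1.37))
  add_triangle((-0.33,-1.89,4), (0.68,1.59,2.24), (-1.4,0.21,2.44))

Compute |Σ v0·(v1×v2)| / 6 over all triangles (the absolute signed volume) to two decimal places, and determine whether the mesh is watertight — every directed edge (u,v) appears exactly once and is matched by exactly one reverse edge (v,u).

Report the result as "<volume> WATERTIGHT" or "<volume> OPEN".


48.46 OPEN

Per-triangle v0·(v1×v2)/6:
  t1: +0.1793
  t2: +2.3369
  t3: +3.7994
  t4: +0.3447
  t5: +0.3659
  t6: +3.6563
  t7: -0.1911
  t8: +0.2773
  t9: +3.0573
  t10: +0.2717
  t11: +2.1685
  t12: +1.8104
  t13: -0.4994
  t14: +0.7354
  t15: +3.2209
  t16: +2.2353
  t17: -0.1388
  t18: +0.2690
  t19: +4.3507
  t20: +0.5167
  t21: +2.0816
  t22: -0.4860
  t23: +1.1090
  t24: +1.3406
  t25: +1.1397
  t26: +0.3930
  t27: +0.4537
  t28: +0.7145
  t29: +1.6408
  t30: +3.8930
  t31: +0.3906
  t32: +0.6412
  t33: +2.9089
  t34: +0.5673
  t35: +2.9022
Σ = +48.4561 → |volume| = 48.46

Directed edges: 105 total; 3 unmatched, e.g. (0.42,-1.15,-2.81)→(-0.74,-1.3,-2.42) → open.


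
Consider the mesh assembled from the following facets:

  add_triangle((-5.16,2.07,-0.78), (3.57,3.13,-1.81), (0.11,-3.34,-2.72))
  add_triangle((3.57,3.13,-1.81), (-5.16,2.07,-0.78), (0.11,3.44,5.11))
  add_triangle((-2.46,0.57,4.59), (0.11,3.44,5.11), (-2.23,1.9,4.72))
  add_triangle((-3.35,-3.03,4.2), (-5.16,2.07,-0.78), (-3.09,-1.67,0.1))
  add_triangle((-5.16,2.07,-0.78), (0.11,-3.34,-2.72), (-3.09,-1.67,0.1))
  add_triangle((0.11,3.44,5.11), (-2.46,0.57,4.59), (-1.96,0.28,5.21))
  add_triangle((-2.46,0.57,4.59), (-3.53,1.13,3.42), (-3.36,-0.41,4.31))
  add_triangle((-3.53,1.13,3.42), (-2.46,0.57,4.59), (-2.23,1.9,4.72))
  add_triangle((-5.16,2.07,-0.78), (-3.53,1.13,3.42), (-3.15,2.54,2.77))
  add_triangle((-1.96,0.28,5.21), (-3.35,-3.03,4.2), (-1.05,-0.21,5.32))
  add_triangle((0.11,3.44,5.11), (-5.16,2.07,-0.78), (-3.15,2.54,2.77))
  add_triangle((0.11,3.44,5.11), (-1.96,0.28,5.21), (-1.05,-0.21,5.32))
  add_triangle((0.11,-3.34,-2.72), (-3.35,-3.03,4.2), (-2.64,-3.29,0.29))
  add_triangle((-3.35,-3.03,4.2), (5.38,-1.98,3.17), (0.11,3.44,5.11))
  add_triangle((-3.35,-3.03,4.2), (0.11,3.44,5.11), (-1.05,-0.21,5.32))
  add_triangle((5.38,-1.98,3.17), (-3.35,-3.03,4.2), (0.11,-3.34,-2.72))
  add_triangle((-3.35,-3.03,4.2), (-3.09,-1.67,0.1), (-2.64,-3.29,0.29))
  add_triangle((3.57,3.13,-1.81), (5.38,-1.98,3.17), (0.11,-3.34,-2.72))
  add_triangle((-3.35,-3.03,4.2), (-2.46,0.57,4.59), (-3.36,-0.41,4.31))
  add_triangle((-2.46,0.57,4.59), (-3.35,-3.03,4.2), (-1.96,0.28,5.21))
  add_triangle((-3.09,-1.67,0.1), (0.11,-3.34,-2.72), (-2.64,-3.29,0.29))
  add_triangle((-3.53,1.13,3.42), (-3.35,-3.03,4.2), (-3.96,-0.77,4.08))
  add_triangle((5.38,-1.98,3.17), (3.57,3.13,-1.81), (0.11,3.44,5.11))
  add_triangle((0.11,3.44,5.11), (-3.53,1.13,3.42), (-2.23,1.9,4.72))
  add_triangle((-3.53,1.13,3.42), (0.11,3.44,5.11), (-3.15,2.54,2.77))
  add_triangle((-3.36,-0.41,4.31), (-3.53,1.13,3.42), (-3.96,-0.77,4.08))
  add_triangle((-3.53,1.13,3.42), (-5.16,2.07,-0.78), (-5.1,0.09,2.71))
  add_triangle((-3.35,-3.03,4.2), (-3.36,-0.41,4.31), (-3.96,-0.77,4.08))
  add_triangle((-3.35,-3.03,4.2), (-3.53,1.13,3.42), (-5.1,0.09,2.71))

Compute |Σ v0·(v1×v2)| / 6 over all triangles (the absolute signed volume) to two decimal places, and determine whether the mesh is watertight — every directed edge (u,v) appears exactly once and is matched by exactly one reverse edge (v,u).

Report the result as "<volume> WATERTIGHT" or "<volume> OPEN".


Per-triangle v0·(v1×v2)/6:
  t1: +17.3970
  t2: +27.0240
  t3: +2.2201
  t4: +9.6434
  t5: +8.4551
  t6: +2.5860
  t7: +1.7937
  t8: +1.8674
  t9: +5.1384
  t10: +3.4518
  t11: +4.1359
  t12: +3.4901
  t13: +4.4986
  t14: +38.5524
  t15: -5.2998
  t16: +28.9105
  t17: +3.7976
  t18: +22.6749
  t19: +2.0583
  t20: +2.5698
  t21: +2.9647
  t22: -0.5567
  t23: +32.3168
  t24: +1.5927
  t25: +5.2770
  t26: +1.0517
  t27: +5.7939
  t28: +1.4518
  t29: +6.2510
Σ = +241.1081 → |volume| = 241.11

Directed edges: 87 total; 3 unmatched, e.g. (-3.35,-3.03,4.2)→(-5.16,2.07,-0.78) → open.

241.11 OPEN


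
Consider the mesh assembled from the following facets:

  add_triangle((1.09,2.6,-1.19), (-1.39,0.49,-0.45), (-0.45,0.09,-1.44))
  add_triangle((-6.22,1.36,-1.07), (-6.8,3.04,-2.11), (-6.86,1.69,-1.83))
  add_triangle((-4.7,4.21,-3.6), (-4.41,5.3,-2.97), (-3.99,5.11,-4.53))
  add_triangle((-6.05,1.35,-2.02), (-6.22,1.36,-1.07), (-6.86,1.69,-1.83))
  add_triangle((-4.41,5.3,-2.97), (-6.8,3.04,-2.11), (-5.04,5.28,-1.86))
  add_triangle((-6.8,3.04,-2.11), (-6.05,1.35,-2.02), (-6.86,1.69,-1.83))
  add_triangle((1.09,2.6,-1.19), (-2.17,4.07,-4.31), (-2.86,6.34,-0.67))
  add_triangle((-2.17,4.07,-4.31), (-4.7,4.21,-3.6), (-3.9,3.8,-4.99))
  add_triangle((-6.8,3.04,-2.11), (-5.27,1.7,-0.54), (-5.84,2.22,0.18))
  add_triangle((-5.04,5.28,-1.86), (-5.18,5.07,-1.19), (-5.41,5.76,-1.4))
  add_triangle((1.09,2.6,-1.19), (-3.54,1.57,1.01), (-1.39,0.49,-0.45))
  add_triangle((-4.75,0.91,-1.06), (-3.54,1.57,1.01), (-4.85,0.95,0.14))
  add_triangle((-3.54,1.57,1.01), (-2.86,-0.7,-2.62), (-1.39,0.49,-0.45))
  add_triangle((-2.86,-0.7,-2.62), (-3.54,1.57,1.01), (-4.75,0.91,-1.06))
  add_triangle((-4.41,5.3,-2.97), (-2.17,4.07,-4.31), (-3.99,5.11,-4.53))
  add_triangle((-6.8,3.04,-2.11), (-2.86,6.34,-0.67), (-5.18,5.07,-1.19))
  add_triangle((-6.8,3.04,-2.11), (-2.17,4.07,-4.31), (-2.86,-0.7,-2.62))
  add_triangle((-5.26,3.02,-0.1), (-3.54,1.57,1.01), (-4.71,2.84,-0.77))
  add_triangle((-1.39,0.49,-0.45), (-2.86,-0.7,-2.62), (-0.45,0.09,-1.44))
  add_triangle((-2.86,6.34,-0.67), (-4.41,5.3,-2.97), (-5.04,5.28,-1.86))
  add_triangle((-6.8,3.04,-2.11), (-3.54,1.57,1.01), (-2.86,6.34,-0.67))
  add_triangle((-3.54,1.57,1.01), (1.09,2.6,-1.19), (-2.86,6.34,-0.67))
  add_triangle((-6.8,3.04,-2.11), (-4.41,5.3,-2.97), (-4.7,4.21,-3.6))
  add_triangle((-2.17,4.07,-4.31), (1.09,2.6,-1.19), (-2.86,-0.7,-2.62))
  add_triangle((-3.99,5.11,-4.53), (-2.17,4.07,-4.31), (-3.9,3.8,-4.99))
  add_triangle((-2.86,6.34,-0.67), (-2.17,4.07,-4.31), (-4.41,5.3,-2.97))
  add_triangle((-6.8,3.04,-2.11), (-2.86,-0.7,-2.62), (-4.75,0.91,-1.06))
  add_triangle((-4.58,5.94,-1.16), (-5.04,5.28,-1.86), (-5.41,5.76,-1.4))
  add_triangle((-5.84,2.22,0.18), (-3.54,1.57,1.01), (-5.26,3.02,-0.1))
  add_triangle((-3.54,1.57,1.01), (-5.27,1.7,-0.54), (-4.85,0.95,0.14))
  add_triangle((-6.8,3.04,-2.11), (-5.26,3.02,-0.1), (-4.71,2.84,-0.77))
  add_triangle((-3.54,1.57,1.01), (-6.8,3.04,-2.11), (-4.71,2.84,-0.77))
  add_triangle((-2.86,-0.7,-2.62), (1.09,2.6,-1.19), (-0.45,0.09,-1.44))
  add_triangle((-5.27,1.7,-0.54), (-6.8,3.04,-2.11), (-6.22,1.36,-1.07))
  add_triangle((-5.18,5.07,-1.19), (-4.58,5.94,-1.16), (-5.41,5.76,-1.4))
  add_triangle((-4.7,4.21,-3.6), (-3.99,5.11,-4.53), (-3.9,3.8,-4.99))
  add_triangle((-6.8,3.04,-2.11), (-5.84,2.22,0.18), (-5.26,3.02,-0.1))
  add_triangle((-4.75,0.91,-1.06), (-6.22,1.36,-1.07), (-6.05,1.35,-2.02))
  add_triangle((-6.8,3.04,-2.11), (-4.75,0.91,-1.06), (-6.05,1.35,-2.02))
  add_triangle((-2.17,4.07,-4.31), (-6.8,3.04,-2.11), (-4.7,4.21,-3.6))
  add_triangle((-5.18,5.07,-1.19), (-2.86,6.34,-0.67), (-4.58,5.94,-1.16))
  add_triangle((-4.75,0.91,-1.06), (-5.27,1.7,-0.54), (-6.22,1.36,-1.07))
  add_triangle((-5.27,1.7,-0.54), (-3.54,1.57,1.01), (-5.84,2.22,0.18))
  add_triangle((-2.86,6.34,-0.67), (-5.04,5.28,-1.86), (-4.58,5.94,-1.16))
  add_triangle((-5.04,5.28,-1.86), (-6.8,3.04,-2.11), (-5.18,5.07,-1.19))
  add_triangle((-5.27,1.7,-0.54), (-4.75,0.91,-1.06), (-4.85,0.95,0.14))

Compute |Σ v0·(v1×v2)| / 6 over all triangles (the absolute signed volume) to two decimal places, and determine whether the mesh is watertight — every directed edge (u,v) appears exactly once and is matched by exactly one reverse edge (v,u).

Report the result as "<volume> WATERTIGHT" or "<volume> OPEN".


73.95 WATERTIGHT

Per-triangle v0·(v1×v2)/6:
  t1: -0.9194
  t2: +0.8612
  t3: +2.0490
  t4: +0.1746
  t5: +4.3771
  t6: +0.6812
  t7: +9.6002
  t8: -2.6998
  t9: +0.9960
  t10: +0.2347
  t11: -1.6057
  t12: -0.8333
  t13: -0.7268
  t14: +0.3791
  t15: +1.3213
  t16: -1.7151
  t17: +14.2417
  t18: -0.1476
  t19: -0.4853
  t20: +3.9910
  t21: +12.0977
  t22: +0.0731
  t23: +4.2509
  t24: +2.2173
  t25: +1.9495
  t26: +7.4275
  t27: +3.3110
  t28: +0.5311
  t29: +0.9521
  t30: +0.9804
  t31: +0.7513
  t32: -1.7647
  t33: +0.9343
  t34: +1.1241
  t35: +0.1544
  t36: +2.0557
  t37: +2.1879
  t38: +0.1374
  t39: -0.8318
  t40: +1.1677
  t41: +0.3133
  t42: -0.0890
  t43: +0.1126
  t44: +1.1196
  t45: +2.3559
  t46: +0.6576
Σ = +73.9510 → |volume| = 73.95

Directed edges: 138 total, each appears once with its reverse present → watertight.


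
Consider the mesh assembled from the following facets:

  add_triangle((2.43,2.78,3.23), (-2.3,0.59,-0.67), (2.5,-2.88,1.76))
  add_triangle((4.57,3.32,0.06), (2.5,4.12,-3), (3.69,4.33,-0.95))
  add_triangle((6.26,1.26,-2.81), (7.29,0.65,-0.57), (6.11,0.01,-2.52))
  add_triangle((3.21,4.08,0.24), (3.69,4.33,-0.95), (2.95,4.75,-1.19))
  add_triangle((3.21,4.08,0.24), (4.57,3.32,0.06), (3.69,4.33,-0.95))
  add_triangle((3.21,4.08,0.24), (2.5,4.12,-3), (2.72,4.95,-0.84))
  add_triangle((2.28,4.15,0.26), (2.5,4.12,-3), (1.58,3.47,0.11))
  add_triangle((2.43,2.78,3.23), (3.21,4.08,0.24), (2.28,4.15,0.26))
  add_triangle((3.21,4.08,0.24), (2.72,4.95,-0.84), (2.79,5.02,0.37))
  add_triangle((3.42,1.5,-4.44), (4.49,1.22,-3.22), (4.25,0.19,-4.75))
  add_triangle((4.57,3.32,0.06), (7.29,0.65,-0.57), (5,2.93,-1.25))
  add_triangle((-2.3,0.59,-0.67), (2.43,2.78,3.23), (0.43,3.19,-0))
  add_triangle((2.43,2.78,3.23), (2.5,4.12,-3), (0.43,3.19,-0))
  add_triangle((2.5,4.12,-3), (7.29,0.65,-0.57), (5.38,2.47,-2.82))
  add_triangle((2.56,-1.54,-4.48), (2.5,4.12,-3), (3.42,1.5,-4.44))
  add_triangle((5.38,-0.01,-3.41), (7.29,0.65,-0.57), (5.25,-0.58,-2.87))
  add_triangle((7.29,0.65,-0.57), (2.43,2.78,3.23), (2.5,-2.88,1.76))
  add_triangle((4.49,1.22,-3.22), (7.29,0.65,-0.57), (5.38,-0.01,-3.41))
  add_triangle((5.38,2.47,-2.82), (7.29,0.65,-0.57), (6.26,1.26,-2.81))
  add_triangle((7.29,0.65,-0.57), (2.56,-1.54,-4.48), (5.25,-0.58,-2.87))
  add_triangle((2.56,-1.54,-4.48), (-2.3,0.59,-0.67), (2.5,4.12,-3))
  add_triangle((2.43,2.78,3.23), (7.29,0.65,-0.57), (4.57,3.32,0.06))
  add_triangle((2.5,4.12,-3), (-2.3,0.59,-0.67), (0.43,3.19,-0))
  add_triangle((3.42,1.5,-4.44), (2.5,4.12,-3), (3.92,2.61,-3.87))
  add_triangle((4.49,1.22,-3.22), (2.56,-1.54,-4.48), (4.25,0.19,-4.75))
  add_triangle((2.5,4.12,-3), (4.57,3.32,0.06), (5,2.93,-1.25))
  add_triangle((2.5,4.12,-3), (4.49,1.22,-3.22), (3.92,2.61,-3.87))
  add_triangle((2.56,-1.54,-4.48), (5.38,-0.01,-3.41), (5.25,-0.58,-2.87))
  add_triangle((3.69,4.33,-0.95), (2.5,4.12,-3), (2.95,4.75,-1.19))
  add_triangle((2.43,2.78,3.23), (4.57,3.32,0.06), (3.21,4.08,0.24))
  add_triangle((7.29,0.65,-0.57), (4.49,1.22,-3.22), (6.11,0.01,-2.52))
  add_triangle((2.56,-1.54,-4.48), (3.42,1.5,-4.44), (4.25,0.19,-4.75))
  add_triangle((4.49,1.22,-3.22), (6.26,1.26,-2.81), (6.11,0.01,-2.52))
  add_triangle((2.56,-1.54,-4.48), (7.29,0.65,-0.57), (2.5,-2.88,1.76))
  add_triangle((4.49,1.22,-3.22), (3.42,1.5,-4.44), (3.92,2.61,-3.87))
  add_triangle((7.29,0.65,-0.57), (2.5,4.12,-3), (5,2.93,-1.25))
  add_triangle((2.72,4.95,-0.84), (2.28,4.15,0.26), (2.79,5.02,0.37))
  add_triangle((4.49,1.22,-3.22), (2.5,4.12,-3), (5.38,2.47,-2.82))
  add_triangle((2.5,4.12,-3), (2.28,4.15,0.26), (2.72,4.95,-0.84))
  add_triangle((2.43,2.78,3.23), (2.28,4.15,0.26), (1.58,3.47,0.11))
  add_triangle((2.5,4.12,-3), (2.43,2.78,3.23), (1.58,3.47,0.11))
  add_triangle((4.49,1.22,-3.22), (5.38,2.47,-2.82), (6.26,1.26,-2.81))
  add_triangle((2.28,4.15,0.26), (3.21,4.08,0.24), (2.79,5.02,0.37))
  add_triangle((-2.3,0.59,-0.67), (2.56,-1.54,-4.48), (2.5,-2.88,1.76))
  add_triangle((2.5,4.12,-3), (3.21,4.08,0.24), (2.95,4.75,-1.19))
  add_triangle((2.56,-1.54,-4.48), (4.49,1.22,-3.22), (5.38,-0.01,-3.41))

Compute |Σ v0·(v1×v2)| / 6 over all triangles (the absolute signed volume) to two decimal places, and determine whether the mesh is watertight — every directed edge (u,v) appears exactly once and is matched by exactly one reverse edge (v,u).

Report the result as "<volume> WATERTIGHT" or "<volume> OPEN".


Per-triangle v0·(v1×v2)/6:
  t1: +3.5104
  t2: +2.0579
  t3: +3.2493
  t4: +0.9279
  t5: +1.5779
  t6: +2.0192
  t7: +0.7531
  t8: +2.0567
  t9: +0.9516
  t10: +2.1618
  t11: +4.2996
  t12: +3.3542
  t13: +6.6176
  t14: +4.5788
  t15: +1.6203
  t16: +2.3434
  t17: +18.9837
  t18: +4.6840
  t19: +3.5656
  t20: -0.1661
  t21: +10.8002
  t22: +10.8027
  t23: +4.4881
  t24: +1.9763
  t25: +0.9386
  t26: +3.9311
  t27: +1.3306
  t28: +2.0910
  t29: +1.5529
  t30: +4.1050
  t31: -3.8980
  t32: +2.2685
  t33: +1.4595
  t34: +20.3363
  t35: +1.8453
  t36: +4.3973
  t37: +0.0255
  t38: +3.5840
  t39: -0.1870
  t40: +0.6229
  t41: -3.2417
  t42: +1.6096
  t43: -0.0375
  t44: +4.8339
  t45: -0.9946
  t46: +3.6622
Σ = +147.4497 → |volume| = 147.45

Directed edges: 138 total, each appears once with its reverse present → watertight.

147.45 WATERTIGHT


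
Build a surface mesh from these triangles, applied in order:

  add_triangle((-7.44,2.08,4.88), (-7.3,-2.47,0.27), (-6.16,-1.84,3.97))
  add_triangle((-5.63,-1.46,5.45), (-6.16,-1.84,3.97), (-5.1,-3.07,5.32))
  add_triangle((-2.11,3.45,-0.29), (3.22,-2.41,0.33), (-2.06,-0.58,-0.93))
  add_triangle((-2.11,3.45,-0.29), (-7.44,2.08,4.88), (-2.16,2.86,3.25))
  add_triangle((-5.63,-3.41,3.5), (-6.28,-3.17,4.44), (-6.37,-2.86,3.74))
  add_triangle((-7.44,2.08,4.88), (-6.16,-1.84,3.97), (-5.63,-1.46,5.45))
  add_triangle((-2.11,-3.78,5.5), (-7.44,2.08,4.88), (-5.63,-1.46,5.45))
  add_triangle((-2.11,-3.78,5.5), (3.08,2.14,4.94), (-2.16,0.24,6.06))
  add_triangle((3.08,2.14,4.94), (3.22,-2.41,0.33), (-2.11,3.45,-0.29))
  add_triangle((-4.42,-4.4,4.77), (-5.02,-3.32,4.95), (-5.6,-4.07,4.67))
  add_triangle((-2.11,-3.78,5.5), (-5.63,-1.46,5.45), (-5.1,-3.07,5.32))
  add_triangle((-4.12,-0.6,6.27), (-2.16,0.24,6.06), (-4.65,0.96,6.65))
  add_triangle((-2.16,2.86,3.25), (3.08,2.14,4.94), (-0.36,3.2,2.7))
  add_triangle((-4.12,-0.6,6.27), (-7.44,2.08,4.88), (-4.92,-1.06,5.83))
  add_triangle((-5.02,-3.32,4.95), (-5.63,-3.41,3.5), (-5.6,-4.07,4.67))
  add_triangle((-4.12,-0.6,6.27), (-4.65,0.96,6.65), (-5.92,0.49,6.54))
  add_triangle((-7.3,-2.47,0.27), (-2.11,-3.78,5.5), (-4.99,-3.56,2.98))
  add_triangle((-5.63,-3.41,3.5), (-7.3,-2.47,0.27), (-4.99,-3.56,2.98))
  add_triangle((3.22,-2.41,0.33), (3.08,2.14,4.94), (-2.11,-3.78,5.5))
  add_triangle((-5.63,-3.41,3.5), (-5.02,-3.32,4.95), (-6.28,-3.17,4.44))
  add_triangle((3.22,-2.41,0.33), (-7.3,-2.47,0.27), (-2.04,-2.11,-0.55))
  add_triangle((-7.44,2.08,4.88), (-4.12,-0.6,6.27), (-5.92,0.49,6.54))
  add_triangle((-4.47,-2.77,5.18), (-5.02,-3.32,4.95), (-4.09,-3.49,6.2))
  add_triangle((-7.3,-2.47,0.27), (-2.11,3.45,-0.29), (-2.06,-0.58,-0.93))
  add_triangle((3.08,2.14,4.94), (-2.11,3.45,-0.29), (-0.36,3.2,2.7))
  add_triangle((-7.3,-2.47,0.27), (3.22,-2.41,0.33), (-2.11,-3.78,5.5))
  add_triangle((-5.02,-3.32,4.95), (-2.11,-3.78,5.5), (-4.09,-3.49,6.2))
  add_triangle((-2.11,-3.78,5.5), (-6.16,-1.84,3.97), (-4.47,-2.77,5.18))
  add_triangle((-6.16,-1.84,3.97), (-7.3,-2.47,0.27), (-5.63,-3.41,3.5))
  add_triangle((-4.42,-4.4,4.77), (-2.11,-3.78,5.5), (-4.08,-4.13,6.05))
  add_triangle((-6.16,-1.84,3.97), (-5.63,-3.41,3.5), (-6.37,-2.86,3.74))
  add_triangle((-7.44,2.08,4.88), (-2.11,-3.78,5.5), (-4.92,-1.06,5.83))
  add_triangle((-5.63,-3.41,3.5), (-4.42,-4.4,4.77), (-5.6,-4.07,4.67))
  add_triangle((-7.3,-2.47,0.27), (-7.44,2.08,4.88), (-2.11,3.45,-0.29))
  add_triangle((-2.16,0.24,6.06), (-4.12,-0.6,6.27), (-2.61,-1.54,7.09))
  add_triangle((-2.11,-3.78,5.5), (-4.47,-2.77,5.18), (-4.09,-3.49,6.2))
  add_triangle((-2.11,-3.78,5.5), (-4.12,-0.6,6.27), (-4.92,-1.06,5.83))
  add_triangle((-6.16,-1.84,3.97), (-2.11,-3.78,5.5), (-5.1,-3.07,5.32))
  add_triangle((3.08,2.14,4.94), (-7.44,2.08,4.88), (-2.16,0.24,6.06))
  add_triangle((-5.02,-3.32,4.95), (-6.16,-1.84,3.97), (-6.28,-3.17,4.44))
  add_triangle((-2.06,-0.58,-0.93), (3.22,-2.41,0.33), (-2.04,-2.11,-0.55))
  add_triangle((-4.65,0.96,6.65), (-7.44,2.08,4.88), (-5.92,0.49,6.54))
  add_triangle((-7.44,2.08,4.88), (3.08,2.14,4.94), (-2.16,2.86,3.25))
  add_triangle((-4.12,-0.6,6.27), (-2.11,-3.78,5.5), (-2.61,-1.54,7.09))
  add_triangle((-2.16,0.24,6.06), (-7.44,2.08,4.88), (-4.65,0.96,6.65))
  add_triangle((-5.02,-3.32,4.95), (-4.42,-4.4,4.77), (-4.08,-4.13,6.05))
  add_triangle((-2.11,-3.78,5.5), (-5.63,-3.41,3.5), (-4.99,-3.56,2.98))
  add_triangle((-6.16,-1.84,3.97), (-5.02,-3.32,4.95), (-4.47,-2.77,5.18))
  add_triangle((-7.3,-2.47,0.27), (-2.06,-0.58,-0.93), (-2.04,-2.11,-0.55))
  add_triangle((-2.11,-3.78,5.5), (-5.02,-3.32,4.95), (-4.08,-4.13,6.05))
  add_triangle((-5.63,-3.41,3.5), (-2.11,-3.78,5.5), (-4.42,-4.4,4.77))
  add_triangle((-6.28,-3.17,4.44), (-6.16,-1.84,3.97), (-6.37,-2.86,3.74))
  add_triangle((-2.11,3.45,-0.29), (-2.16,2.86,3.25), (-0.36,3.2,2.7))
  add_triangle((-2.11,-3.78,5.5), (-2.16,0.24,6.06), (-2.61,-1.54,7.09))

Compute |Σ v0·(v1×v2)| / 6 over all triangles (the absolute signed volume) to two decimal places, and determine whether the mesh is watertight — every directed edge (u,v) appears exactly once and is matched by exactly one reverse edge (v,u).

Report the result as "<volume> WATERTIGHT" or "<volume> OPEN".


Per-triangle v0·(v1×v2)/6:
  t1: +19.5631
  t2: +3.3552
  t3: +0.8057
  t4: +11.1847
  t5: +0.6328
  t6: +8.0267
  t7: +5.9633
  t8: +19.2524
  t9: +4.8187
  t10: +1.1788
  t11: +4.5072
  t12: +3.2796
  t13: +4.5551
  t14: +5.1201
  t15: +0.8523
  t16: +2.3799
  t17: -1.9184
  t18: +2.3769
  t19: +26.9368
  t20: +1.2282
  t21: +3.4388
  t22: +0.6176
  t23: +0.8450
  t24: +5.0451
  t25: +2.7907
  t26: +21.4100
  t27: +2.0774
  t28: -1.3362
  t29: +7.8308
  t30: +1.8751
  t31: -0.5220
  t32: +1.6739
  t33: +0.6348
  t34: +25.3872
  t35: +3.3958
  t36: -0.5154
  t37: +4.4923
  t38: +0.0007
  t39: +20.4194
  t40: +1.5444
  t41: +1.0149
  t42: +4.0806
  t43: +12.6499
  t44: +5.6121
  t45: +0.3333
  t46: +2.0114
  t47: +2.3996
  t48: +1.7714
  t49: +1.8271
  t50: +0.0521
  t51: -2.0233
  t52: +0.8713
  t53: +3.9067
  t54: +0.0595
Σ = +259.7709 → |volume| = 259.77

Directed edges: 162 total, each appears once with its reverse present → watertight.

259.77 WATERTIGHT


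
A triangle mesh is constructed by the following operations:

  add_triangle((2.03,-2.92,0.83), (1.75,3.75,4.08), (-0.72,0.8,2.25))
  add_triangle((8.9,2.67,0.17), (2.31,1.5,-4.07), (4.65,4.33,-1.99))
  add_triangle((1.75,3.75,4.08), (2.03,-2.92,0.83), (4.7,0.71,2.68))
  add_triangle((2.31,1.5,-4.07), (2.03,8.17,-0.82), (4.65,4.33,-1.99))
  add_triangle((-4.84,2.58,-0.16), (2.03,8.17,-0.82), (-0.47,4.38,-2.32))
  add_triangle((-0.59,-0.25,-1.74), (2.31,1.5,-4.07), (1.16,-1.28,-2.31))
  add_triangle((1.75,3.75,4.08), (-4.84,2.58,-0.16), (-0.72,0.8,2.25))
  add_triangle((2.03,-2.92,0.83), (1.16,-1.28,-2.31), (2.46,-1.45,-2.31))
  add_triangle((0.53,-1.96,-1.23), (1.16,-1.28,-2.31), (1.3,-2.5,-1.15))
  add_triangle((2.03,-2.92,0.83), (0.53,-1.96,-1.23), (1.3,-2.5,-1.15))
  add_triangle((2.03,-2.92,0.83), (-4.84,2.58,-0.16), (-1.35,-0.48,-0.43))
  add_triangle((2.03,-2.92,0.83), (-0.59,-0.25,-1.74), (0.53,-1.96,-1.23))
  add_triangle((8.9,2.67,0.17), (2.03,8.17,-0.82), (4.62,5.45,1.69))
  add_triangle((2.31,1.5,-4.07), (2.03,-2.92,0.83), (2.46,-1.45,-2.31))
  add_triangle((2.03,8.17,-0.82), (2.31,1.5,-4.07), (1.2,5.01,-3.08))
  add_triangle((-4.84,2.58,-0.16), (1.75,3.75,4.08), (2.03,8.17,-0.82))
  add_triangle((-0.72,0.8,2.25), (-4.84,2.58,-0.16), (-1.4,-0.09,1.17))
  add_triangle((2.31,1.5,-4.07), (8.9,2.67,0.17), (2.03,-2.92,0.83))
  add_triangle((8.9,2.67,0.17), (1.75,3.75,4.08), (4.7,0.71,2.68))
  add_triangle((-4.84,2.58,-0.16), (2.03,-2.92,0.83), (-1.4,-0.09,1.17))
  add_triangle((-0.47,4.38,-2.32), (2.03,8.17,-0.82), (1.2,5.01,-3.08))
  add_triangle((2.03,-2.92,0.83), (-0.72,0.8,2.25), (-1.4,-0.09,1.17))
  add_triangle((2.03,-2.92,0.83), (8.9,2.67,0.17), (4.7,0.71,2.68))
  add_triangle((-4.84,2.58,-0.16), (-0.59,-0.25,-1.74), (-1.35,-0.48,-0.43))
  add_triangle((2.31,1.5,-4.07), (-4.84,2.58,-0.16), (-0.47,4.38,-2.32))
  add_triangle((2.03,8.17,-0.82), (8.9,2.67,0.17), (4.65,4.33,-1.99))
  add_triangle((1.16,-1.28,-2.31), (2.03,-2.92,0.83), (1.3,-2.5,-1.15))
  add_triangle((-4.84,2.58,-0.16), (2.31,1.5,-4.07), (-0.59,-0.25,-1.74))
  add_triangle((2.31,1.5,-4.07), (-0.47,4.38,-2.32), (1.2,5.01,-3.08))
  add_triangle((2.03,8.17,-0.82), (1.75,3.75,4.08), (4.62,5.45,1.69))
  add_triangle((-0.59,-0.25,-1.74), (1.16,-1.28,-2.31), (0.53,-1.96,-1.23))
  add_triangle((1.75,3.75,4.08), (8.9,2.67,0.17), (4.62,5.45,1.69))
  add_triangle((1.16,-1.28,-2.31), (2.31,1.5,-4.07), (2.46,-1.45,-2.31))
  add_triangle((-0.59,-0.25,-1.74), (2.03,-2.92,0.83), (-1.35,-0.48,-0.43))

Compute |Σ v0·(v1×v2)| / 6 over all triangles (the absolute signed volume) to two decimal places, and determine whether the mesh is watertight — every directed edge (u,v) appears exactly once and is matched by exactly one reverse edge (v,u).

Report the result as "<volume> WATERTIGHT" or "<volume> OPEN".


Per-triangle v0·(v1×v2)/6:
  t1: +5.6634
  t2: +15.4227
  t3: +6.8959
  t4: +14.9720
  t5: +14.2440
  t6: +2.1895
  t7: +7.2389
  t8: +1.5315
  t9: +0.4185
  t10: +0.3730
  t11: +1.3096
  t12: -0.0695
  t13: +23.1414
  t14: +1.8671
  t15: +7.0377
  t16: +33.3698
  t17: +1.9423
  t18: +20.5890
  t19: +16.5927
  t20: +1.2886
  t21: +5.3536
  t22: +1.6721
  t23: +12.7375
  t24: +1.4894
  t25: +8.7345
  t26: +19.5762
  t27: +0.8146
  t28: +5.6789
  t29: +3.3858
  t30: +17.3250
  t31: +0.7446
  t32: +16.7314
  t33: +1.8969
  t34: +1.2734
Σ = +273.4320 → |volume| = 273.43

Directed edges: 102 total, each appears once with its reverse present → watertight.

273.43 WATERTIGHT


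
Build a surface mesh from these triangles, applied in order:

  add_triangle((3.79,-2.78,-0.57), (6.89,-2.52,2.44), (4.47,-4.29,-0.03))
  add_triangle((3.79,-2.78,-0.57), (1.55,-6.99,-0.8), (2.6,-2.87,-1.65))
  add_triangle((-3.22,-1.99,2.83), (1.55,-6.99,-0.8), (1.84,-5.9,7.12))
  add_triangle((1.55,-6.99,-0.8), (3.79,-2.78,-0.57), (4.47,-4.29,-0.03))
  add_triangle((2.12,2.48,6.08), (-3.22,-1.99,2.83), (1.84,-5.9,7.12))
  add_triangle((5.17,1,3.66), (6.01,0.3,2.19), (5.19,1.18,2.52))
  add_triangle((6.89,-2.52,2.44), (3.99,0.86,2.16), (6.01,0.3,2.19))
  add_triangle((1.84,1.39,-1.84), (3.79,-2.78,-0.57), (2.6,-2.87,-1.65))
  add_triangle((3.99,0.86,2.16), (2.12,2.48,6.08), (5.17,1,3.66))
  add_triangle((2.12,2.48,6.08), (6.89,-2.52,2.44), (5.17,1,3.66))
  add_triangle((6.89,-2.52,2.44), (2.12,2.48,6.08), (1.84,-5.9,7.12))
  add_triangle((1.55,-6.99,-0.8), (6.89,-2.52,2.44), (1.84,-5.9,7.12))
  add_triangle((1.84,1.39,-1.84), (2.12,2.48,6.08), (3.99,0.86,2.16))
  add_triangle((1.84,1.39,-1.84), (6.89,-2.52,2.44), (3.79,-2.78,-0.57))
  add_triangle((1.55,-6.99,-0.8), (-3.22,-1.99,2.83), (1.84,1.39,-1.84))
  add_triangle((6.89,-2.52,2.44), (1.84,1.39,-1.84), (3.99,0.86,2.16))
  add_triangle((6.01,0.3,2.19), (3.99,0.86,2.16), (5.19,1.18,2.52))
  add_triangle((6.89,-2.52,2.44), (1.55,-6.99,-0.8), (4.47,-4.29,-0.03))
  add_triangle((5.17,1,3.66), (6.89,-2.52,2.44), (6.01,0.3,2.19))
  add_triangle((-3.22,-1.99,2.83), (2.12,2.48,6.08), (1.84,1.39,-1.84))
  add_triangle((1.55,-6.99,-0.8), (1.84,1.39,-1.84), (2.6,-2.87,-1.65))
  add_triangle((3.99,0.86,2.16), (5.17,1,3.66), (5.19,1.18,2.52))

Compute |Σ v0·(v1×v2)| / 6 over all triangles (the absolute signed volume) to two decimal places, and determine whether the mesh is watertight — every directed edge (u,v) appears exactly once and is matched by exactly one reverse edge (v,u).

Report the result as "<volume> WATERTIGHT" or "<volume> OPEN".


247.54 WATERTIGHT

Per-triangle v0·(v1×v2)/6:
  t1: +3.2484
  t2: +4.3099
  t3: +35.1438
  t4: +2.7367
  t5: +35.4836
  t6: +1.1711
  t7: -1.9787
  t8: +3.1295
  t9: +1.5336
  t10: +10.8539
  t11: +56.1686
  t12: +55.8065
  t13: +7.0739
  t14: +8.5179
  t15: +0.8743
  t16: +8.4057
  t17: -0.2351
  t18: +7.7844
  t19: +5.0426
  t20: +1.2178
  t21: +1.2657
  t22: -0.0131
Σ = +247.5408 → |volume| = 247.54

Directed edges: 66 total, each appears once with its reverse present → watertight.


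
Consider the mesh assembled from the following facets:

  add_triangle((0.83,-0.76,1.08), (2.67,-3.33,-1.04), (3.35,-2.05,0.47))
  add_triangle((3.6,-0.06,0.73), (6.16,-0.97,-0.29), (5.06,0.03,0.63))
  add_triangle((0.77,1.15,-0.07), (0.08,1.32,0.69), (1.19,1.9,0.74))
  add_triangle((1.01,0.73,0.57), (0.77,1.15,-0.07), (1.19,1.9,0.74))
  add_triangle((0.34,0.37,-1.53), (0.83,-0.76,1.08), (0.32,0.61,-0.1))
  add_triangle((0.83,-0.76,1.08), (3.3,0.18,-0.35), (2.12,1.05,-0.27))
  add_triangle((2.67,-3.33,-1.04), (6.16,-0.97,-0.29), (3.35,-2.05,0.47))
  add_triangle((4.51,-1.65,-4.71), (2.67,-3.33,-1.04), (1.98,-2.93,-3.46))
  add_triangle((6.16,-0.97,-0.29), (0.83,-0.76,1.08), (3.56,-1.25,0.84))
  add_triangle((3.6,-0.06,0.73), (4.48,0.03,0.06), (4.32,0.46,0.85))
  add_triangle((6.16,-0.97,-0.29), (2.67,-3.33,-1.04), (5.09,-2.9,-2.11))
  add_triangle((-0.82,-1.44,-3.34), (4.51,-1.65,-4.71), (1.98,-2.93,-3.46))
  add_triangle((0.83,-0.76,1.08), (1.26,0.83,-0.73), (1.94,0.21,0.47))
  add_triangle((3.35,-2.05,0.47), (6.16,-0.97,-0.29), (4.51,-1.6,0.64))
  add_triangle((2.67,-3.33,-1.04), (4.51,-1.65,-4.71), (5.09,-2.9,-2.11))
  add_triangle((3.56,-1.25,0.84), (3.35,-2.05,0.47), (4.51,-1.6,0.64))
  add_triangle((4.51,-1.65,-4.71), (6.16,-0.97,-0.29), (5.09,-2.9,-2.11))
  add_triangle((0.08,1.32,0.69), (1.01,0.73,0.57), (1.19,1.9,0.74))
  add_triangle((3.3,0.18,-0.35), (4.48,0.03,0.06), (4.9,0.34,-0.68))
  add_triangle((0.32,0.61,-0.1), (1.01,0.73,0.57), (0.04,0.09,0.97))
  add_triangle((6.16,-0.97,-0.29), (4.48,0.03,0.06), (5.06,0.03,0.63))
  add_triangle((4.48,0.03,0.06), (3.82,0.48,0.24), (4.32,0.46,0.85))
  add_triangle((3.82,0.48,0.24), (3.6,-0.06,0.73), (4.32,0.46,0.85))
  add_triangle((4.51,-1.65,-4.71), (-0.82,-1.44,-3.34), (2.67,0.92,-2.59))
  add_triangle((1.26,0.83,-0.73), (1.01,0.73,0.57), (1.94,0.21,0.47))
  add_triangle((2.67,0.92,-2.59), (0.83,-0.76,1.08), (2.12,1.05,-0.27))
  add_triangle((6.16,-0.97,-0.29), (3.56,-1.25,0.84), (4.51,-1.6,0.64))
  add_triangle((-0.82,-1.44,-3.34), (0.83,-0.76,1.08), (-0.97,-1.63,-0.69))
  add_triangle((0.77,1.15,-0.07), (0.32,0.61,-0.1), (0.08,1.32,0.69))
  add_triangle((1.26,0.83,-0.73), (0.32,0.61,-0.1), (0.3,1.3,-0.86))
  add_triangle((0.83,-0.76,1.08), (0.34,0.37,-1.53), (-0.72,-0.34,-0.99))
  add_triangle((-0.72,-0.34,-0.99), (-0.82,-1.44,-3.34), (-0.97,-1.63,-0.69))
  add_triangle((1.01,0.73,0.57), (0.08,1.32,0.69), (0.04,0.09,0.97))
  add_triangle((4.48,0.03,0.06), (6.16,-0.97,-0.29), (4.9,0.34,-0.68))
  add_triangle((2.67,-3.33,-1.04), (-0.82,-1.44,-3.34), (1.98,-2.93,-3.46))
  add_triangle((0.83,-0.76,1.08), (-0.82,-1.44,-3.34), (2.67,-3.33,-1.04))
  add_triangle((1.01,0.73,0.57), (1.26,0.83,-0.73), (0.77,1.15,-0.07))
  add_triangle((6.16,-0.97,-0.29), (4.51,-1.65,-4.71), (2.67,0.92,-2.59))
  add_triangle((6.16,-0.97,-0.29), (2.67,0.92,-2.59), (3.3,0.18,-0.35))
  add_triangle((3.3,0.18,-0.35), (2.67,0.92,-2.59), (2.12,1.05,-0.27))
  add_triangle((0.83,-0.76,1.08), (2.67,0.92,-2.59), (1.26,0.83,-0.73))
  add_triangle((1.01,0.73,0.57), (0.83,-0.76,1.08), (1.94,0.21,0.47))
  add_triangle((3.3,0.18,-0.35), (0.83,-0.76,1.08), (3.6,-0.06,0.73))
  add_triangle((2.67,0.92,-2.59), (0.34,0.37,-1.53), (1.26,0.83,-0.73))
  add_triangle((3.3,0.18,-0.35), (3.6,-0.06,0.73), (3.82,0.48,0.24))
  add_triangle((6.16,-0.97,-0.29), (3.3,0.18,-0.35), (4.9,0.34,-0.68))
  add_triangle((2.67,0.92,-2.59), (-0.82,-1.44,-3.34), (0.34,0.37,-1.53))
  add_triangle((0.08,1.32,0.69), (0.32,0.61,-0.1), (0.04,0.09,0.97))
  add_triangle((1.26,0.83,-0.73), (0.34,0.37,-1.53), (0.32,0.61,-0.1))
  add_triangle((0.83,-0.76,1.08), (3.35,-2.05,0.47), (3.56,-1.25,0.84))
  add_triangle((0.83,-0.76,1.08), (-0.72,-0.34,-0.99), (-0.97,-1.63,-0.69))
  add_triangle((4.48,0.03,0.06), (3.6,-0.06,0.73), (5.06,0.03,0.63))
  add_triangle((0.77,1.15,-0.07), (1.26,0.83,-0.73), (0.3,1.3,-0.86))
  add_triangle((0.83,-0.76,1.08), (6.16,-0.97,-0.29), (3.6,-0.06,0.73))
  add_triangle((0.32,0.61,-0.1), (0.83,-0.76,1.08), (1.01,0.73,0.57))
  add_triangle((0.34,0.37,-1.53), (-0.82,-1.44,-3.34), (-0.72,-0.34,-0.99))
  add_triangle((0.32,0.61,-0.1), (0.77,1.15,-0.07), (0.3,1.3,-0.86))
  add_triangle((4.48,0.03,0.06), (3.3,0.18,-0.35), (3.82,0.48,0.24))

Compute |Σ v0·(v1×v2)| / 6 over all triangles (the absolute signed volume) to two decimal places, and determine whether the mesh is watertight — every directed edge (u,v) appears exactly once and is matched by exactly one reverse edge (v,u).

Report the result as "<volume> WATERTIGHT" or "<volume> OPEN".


59.12 WATERTIGHT

Per-triangle v0·(v1×v2)/6:
  t1: +1.1116
  t2: +0.3117
  t3: +0.1197
  t4: +0.0952
  t5: -0.1977
  t6: +0.5803
  t7: +3.3042
  t8: +5.3612
  t9: +0.1411
  t10: +0.2692
  t11: +3.6173
  t12: +5.1362
  t13: +0.0874
  t14: +0.7588
  t15: +4.3064
  t16: +0.2168
  t17: +7.8853
  t18: +0.0983
  t19: -0.0025
  t20: -0.0633
  t21: +0.4256
  t22: +0.2080
  t23: -0.1622
  t24: +5.7236
  t25: +0.2807
  t26: -1.0996
  t27: +0.3172
  t28: +0.9652
  t29: +0.0227
  t30: -0.0773
  t31: -0.2777
  t32: +0.3925
  t33: +0.1947
  t34: +0.6484
  t35: +2.1966
  t36: +1.0898
  t37: +0.1508
  t38: +8.5674
  t39: +1.5022
  t40: +1.1662
  t41: +0.5612
  t42: +0.2658
  t43: -0.3277
  t44: +0.2668
  t45: -0.2571
  t46: -0.1006
  t47: +1.0835
  t48: -0.0607
  t49: +0.1144
  t50: +0.5475
  t51: -0.0976
  t52: -0.0333
  t53: +0.1797
  t54: +1.1635
  t55: -0.0252
  t56: +0.3080
  t57: +0.0064
  t58: +0.1560
Σ = +59.1224 → |volume| = 59.12

Directed edges: 174 total, each appears once with its reverse present → watertight.


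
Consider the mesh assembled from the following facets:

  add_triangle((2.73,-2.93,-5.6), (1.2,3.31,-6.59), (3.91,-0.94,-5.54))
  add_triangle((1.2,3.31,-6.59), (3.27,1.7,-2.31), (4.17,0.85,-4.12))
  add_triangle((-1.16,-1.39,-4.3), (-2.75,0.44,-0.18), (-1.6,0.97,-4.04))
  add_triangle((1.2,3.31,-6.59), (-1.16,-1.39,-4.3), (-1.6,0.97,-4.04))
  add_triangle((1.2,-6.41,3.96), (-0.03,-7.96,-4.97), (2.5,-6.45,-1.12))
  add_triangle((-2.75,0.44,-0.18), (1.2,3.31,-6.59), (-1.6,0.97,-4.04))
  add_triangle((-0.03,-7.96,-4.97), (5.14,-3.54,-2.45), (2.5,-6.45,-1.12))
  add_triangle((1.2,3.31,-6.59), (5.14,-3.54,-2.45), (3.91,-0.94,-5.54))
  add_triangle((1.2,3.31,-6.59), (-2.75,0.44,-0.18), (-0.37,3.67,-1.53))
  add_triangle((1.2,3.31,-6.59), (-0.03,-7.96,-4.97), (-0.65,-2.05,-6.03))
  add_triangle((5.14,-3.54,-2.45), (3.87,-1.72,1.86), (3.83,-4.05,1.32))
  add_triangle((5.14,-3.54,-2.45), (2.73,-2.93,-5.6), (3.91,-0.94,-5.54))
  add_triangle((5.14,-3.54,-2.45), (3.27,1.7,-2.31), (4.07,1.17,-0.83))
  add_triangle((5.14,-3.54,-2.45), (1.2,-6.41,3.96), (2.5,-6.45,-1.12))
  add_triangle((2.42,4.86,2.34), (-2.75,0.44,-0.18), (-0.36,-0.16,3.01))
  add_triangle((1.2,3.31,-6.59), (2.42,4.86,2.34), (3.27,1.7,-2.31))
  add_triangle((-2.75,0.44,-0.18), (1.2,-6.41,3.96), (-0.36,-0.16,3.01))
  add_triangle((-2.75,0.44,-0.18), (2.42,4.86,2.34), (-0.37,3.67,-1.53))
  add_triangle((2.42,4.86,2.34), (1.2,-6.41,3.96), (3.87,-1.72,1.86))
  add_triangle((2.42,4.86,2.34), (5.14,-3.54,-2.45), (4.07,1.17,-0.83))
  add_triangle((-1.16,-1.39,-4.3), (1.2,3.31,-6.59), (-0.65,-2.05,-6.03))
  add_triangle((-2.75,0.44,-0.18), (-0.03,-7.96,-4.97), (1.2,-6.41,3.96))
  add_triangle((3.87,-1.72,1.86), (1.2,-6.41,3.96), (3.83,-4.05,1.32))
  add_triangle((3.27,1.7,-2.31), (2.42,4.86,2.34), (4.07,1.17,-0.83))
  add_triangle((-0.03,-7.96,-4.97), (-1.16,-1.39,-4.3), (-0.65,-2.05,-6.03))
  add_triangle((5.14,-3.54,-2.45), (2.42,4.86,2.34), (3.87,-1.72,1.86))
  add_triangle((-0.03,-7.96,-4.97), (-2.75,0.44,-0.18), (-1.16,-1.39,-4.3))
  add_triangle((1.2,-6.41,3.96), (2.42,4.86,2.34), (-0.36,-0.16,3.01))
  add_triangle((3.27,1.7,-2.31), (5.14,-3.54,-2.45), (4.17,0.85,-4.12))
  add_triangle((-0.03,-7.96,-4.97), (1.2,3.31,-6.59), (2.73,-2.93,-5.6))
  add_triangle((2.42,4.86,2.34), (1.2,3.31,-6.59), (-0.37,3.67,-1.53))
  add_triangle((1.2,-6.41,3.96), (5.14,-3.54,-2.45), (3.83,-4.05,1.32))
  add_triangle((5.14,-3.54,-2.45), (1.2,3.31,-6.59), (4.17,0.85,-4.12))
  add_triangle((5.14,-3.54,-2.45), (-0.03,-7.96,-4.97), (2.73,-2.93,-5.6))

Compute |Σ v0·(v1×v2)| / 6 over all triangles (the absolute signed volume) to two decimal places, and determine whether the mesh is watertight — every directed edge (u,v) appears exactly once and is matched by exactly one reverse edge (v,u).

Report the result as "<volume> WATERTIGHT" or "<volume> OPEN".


Per-triangle v0·(v1×v2)/6:
  t1: +11.3064
  t2: +5.8434
  t3: +4.2242
  t4: +6.8460
  t5: +21.9434
  t6: +4.1342
  t7: +20.6787
  t8: +3.9903
  t9: +8.6192
  t10: +14.8597
  t11: +7.0293
  t12: +9.7613
  t13: +6.3153
  t14: +18.0142
  t15: +7.5132
  t16: +17.2006
  t17: +8.2583
  t18: +7.2318
  t19: +17.4135
  t20: +5.6844
  t21: +4.0230
  t22: +28.3279
  t23: +7.0973
  t24: +6.1023
  t25: +4.3525
  t26: +17.8843
  t27: +11.8325
  t28: +12.5817
  t29: +4.8237
  t30: +25.5392
  t31: +13.3695
  t32: +9.5633
  t33: +11.6321
  t34: +24.9069
Σ = +388.9034 → |volume| = 388.90

Directed edges: 102 total, each appears once with its reverse present → watertight.

388.90 WATERTIGHT


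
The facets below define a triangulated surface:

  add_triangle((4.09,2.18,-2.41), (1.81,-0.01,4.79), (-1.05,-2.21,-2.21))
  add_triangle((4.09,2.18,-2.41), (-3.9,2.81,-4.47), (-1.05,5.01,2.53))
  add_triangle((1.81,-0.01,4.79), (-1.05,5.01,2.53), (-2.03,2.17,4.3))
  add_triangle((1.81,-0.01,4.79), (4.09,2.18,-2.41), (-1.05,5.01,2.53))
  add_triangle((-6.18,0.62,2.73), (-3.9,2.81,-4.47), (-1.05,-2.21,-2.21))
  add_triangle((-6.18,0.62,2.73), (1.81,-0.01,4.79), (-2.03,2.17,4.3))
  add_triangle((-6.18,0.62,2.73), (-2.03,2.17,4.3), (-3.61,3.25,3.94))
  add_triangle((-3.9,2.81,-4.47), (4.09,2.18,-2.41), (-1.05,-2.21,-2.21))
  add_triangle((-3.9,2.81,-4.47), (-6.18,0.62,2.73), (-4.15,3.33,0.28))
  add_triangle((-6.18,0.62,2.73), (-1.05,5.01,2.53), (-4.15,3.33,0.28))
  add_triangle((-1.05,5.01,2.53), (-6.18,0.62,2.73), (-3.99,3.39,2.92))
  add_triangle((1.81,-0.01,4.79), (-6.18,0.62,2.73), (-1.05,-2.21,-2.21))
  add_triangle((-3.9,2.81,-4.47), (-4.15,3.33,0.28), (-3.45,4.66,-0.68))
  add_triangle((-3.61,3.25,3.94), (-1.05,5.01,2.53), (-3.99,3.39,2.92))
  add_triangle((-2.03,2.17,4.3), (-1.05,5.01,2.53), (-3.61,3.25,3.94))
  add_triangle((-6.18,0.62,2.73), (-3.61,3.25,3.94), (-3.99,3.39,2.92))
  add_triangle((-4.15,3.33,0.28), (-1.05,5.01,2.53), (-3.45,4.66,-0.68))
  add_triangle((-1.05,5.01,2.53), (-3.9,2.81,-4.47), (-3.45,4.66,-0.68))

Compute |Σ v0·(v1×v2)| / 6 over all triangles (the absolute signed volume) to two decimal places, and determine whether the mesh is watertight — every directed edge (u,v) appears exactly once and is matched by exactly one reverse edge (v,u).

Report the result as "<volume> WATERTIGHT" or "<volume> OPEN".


198.80 WATERTIGHT

Per-triangle v0·(v1×v2)/6:
  t1: +8.4680
  t2: +32.0653
  t3: +11.1439
  t4: +23.5051
  t5: +21.4300
  t6: +10.7193
  t7: +5.3729
  t8: +17.0405
  t9: +14.7154
  t10: +14.0474
  t11: -0.5155
  t12: +12.8574
  t13: +6.3946
  t14: +3.3405
  t15: +4.8125
  t16: +3.7794
  t17: +5.8487
  t18: +3.7761
Σ = +198.8016 → |volume| = 198.80

Directed edges: 54 total, each appears once with its reverse present → watertight.


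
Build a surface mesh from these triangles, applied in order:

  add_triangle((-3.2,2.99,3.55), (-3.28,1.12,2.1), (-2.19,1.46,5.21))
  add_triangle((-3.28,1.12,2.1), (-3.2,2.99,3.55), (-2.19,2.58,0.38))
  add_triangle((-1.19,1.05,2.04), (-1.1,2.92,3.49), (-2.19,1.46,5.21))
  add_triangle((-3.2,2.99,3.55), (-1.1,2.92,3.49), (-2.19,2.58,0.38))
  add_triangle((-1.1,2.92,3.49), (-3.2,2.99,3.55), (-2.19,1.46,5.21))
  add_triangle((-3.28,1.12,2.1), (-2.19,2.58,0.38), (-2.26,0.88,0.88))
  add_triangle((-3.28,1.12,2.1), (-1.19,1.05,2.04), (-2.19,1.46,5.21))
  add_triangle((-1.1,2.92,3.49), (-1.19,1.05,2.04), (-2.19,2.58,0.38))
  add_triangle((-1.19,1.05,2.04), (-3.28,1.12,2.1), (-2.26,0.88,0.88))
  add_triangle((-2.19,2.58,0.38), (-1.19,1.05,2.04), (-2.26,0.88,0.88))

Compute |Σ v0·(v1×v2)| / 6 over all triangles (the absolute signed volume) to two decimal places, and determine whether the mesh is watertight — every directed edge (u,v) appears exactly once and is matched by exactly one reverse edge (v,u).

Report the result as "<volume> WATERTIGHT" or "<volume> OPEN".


Per-triangle v0·(v1×v2)/6:
  t1: +3.3650
  t2: +2.5638
  t3: -0.7131
  t4: +2.7144
  t5: +3.5156
  t6: +0.5073
  t7: -0.8423
  t8: -1.5107
  t9: -0.2752
  t10: -1.1302
Σ = +8.1948 → |volume| = 8.19

Directed edges: 30 total, each appears once with its reverse present → watertight.

8.19 WATERTIGHT


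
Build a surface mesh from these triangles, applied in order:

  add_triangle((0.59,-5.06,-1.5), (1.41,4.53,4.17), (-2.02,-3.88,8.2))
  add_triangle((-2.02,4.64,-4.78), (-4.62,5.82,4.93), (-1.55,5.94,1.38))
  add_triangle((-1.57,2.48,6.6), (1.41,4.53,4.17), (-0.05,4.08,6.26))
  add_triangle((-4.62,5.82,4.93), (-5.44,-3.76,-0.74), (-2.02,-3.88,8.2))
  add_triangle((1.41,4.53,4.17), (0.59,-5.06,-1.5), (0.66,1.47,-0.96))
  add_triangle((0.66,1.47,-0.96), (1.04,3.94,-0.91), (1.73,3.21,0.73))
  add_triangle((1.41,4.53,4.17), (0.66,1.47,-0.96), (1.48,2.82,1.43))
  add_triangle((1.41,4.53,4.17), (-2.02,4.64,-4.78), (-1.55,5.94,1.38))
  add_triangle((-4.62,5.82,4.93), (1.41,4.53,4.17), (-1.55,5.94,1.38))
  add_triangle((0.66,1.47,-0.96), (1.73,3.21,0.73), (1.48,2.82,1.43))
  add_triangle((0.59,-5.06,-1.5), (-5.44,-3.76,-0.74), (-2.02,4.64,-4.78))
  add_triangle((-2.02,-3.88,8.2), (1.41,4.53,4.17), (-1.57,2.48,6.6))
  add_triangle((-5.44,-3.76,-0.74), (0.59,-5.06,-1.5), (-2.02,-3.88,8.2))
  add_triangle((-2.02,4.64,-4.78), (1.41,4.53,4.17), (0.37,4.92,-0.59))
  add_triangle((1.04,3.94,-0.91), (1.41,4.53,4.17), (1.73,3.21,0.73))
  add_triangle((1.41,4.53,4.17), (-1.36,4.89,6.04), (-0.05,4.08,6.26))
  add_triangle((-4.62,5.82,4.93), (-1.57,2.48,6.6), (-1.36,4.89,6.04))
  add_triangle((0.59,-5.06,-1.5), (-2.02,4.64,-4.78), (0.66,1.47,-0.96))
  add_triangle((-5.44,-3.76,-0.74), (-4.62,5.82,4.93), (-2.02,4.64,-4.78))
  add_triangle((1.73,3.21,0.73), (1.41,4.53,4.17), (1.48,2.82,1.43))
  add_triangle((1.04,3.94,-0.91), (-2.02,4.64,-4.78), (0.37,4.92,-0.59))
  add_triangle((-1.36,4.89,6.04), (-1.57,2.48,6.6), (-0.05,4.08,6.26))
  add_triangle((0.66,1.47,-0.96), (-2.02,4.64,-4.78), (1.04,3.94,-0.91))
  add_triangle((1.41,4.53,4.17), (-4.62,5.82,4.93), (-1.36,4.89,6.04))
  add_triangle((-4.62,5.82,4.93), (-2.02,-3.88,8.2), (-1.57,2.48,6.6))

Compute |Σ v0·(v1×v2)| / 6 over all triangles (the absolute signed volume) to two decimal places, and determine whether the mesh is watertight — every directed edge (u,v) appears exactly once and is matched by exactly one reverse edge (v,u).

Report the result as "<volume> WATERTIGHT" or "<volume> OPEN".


394.25 OPEN

Per-triangle v0·(v1×v2)/6:
  t1: +21.1781
  t2: +20.8521
  t3: -0.1257
  t4: +81.7735
  t5: +4.2637
  t6: +0.6224
  t7: -0.8736
  t8: +12.5349
  t9: +18.7533
  t10: -0.0834
  t11: +30.9829
  t12: +18.1664
  t13: +45.5722
  t14: +5.4522
  t15: +2.8165
  t16: +3.9158
  t17: +10.2717
  t18: +6.0568
  t19: +67.2370
  t20: +0.3683
  t21: +3.4256
  t22: +4.0023
  t23: +1.9844
  t24: +8.4014
  t25: +26.6997
Σ = +394.2484 → |volume| = 394.25

Directed edges: 75 total; 3 unmatched, e.g. (1.41,4.53,4.17)→(0.37,4.92,-0.59) → open.
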